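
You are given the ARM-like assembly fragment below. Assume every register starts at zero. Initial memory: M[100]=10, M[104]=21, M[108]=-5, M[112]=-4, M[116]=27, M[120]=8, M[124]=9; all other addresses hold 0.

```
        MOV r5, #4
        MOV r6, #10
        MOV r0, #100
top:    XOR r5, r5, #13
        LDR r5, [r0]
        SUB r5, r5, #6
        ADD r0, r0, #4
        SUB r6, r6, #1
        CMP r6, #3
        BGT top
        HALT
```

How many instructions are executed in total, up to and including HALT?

after MOV r5, #4: r5=4
after MOV r6, #10: r6=10
after MOV r0, #100: r0=100
after XOR r5, r5, #13: r5=4^13=9
after LDR r5, [r0]: r5=M[100]=10
after SUB r5, r5, #6: r5=10-6=4
after ADD r0, r0, #4: r0=100+4=104
after SUB r6, r6, #1: r6=10-1=9
CMP r6, #3  (cmp 9,3)
BGT top: taken
after XOR r5, r5, #13: r5=4^13=9
after LDR r5, [r0]: r5=M[104]=21
after SUB r5, r5, #6: r5=21-6=15
after ADD r0, r0, #4: r0=104+4=108
after SUB r6, r6, #1: r6=9-1=8
CMP r6, #3  (cmp 8,3)
BGT top: taken
after XOR r5, r5, #13: r5=15^13=2
after LDR r5, [r0]: r5=M[108]=-5
after SUB r5, r5, #6: r5=(-5)-6=-11
after ADD r0, r0, #4: r0=108+4=112
after SUB r6, r6, #1: r6=8-1=7
CMP r6, #3  (cmp 7,3)
BGT top: taken
after XOR r5, r5, #13: r5=(-11)^13=-8
after LDR r5, [r0]: r5=M[112]=-4
after SUB r5, r5, #6: r5=(-4)-6=-10
after ADD r0, r0, #4: r0=112+4=116
after SUB r6, r6, #1: r6=7-1=6
CMP r6, #3  (cmp 6,3)
BGT top: taken
after XOR r5, r5, #13: r5=(-10)^13=-5
after LDR r5, [r0]: r5=M[116]=27
after SUB r5, r5, #6: r5=27-6=21
after ADD r0, r0, #4: r0=116+4=120
after SUB r6, r6, #1: r6=6-1=5
CMP r6, #3  (cmp 5,3)
BGT top: taken
after XOR r5, r5, #13: r5=21^13=24
after LDR r5, [r0]: r5=M[120]=8
after SUB r5, r5, #6: r5=8-6=2
after ADD r0, r0, #4: r0=120+4=124
after SUB r6, r6, #1: r6=5-1=4
CMP r6, #3  (cmp 4,3)
BGT top: taken
after XOR r5, r5, #13: r5=2^13=15
after LDR r5, [r0]: r5=M[124]=9
after SUB r5, r5, #6: r5=9-6=3
after ADD r0, r0, #4: r0=124+4=128
after SUB r6, r6, #1: r6=4-1=3
CMP r6, #3  (cmp 3,3)
BGT top: not taken
halt.
Total executed instructions: 53.

53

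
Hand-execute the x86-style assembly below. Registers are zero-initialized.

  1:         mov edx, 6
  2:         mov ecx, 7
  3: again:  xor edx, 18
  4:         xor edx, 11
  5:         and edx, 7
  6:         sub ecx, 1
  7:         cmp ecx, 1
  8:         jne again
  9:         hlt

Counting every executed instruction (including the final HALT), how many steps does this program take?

edx=6
ecx=7
edx=6^18=20
edx=20^11=31
edx=31&7=7
ecx=7-1=6
cmp ecx, 1  (cmp 6,1)
jne again: taken
edx=7^18=21
edx=21^11=30
edx=30&7=6
ecx=6-1=5
cmp ecx, 1  (cmp 5,1)
jne again: taken
edx=6^18=20
edx=20^11=31
edx=31&7=7
ecx=5-1=4
cmp ecx, 1  (cmp 4,1)
jne again: taken
edx=7^18=21
edx=21^11=30
edx=30&7=6
ecx=4-1=3
cmp ecx, 1  (cmp 3,1)
jne again: taken
edx=6^18=20
edx=20^11=31
edx=31&7=7
ecx=3-1=2
cmp ecx, 1  (cmp 2,1)
jne again: taken
edx=7^18=21
edx=21^11=30
edx=30&7=6
ecx=2-1=1
cmp ecx, 1  (cmp 1,1)
jne again: not taken
halt.
Total executed instructions: 39.

39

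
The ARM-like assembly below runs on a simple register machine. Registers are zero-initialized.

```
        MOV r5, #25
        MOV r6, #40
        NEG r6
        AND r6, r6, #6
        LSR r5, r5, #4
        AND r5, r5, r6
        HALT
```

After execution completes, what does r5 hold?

r5=25
r6=40
r6=-(40)=-40
r6=(-40)&6=0
r5=25>>4=1
r5=1&0=0
halt.

0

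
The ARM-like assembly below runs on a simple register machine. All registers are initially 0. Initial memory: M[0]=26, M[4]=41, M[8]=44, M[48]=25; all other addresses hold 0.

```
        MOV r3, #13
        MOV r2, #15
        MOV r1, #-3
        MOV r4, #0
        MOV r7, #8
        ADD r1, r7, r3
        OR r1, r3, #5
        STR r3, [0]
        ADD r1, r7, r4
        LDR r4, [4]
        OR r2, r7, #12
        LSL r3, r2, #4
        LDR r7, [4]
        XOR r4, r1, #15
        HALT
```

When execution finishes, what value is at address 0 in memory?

r3=13
r2=15
r1=-3
r4=0
r7=8
r1=8+13=21
r1=13|5=13
STR r3, [0] → M[0]=13
r1=8+0=8
r4=M[4]=41
r2=8|12=12
r3=12<<4=192
r7=M[4]=41
r4=8^15=7
halt.

13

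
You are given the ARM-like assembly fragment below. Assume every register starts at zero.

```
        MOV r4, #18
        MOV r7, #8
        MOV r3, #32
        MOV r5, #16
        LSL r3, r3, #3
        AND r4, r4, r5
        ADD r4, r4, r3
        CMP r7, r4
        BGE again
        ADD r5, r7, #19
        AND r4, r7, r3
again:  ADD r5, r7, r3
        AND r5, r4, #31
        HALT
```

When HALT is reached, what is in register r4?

after MOV r4, #18: r4=18
after MOV r7, #8: r7=8
after MOV r3, #32: r3=32
after MOV r5, #16: r5=16
after LSL r3, r3, #3: r3=32<<3=256
after AND r4, r4, r5: r4=18&16=16
after ADD r4, r4, r3: r4=16+256=272
CMP r7, r4  (cmp 8,272)
BGE again: not taken
after ADD r5, r7, #19: r5=8+19=27
after AND r4, r7, r3: r4=8&256=0
after ADD r5, r7, r3: r5=8+256=264
after AND r5, r4, #31: r5=0&31=0
halt.

0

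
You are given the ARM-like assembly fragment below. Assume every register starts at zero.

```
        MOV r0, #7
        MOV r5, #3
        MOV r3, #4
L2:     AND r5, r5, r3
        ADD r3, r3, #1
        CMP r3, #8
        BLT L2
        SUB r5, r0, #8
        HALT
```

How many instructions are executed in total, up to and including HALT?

r0=7
r5=3
r3=4
r5=3&4=0
r3=4+1=5
CMP r3, #8  (cmp 5,8)
BLT L2: taken
r5=0&5=0
r3=5+1=6
CMP r3, #8  (cmp 6,8)
BLT L2: taken
r5=0&6=0
r3=6+1=7
CMP r3, #8  (cmp 7,8)
BLT L2: taken
r5=0&7=0
r3=7+1=8
CMP r3, #8  (cmp 8,8)
BLT L2: not taken
r5=7-8=-1
halt.
Total executed instructions: 21.

21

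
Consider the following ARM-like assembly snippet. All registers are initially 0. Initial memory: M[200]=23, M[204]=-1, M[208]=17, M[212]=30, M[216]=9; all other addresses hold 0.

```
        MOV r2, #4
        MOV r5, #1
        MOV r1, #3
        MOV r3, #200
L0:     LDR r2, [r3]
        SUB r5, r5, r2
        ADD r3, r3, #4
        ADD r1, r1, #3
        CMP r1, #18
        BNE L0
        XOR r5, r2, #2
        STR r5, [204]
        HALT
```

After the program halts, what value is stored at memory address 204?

11

MOV r2, #4 → r2=4
MOV r5, #1 → r5=1
MOV r1, #3 → r1=3
MOV r3, #200 → r3=200
LDR r2, [r3] → r2=M[200]=23
SUB r5, r5, r2 → r5=1-23=-22
ADD r3, r3, #4 → r3=200+4=204
ADD r1, r1, #3 → r1=3+3=6
CMP r1, #18  (cmp 6,18)
BNE L0: taken
LDR r2, [r3] → r2=M[204]=-1
SUB r5, r5, r2 → r5=(-22)-(-1)=-21
ADD r3, r3, #4 → r3=204+4=208
ADD r1, r1, #3 → r1=6+3=9
CMP r1, #18  (cmp 9,18)
BNE L0: taken
LDR r2, [r3] → r2=M[208]=17
SUB r5, r5, r2 → r5=(-21)-17=-38
ADD r3, r3, #4 → r3=208+4=212
ADD r1, r1, #3 → r1=9+3=12
CMP r1, #18  (cmp 12,18)
BNE L0: taken
LDR r2, [r3] → r2=M[212]=30
SUB r5, r5, r2 → r5=(-38)-30=-68
ADD r3, r3, #4 → r3=212+4=216
ADD r1, r1, #3 → r1=12+3=15
CMP r1, #18  (cmp 15,18)
BNE L0: taken
LDR r2, [r3] → r2=M[216]=9
SUB r5, r5, r2 → r5=(-68)-9=-77
ADD r3, r3, #4 → r3=216+4=220
ADD r1, r1, #3 → r1=15+3=18
CMP r1, #18  (cmp 18,18)
BNE L0: not taken
XOR r5, r2, #2 → r5=9^2=11
STR r5, [204] → M[204]=11
halt.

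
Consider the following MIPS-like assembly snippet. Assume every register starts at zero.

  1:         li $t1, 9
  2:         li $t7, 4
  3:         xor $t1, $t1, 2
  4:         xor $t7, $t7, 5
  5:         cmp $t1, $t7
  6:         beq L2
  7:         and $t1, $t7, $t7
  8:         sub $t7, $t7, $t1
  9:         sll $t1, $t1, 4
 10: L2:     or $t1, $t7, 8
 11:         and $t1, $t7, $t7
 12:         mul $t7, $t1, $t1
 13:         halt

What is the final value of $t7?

0

$t1=9
$t7=4
$t1=9^2=11
$t7=4^5=1
cmp $t1, $t7  (cmp 11,1)
beq L2: not taken
$t1=1&1=1
$t7=1-1=0
$t1=1<<4=16
$t1=0|8=8
$t1=0&0=0
$t7=0*0=0
halt.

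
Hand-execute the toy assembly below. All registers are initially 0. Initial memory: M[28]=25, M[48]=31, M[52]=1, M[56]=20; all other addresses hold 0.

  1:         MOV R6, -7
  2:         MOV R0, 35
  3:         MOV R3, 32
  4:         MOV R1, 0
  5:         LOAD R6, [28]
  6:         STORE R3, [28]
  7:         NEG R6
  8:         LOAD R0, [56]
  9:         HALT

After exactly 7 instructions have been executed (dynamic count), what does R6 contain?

after MOV R6, -7: R6=-7
after MOV R0, 35: R0=35
after MOV R3, 32: R3=32
after MOV R1, 0: R1=0
after LOAD R6, [28]: R6=M[28]=25
STORE R3, [28] → M[28]=32
after NEG R6: R6=-(25)=-25
After step 7: R6 = -25.

-25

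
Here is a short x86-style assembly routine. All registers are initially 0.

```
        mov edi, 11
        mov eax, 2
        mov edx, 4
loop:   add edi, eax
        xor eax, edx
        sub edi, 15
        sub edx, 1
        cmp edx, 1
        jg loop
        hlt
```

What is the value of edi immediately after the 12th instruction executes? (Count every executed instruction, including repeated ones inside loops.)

-11

edi=11
eax=2
edx=4
edi=11+2=13
eax=2^4=6
edi=13-15=-2
edx=4-1=3
cmp edx, 1  (cmp 3,1)
jg loop: taken
edi=(-2)+6=4
eax=6^3=5
edi=4-15=-11
After step 12: edi = -11.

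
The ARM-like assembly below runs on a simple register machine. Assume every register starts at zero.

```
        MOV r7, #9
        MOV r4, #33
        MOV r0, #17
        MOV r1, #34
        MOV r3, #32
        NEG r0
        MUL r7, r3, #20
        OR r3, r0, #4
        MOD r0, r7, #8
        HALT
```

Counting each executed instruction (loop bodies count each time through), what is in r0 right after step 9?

0

after MOV r7, #9: r7=9
after MOV r4, #33: r4=33
after MOV r0, #17: r0=17
after MOV r1, #34: r1=34
after MOV r3, #32: r3=32
after NEG r0: r0=-(17)=-17
after MUL r7, r3, #20: r7=32*20=640
after OR r3, r0, #4: r3=(-17)|4=-17
after MOD r0, r7, #8: r0=640%8=0
After step 9: r0 = 0.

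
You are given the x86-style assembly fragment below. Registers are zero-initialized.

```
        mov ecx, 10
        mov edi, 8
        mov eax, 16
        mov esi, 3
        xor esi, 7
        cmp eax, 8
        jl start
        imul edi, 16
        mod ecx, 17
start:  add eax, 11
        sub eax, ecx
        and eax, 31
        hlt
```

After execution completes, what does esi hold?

mov ecx, 10 → ecx=10
mov edi, 8 → edi=8
mov eax, 16 → eax=16
mov esi, 3 → esi=3
xor esi, 7 → esi=3^7=4
cmp eax, 8  (cmp 16,8)
jl start: not taken
imul edi, 16 → edi=8*16=128
mod ecx, 17 → ecx=10%17=10
add eax, 11 → eax=16+11=27
sub eax, ecx → eax=27-10=17
and eax, 31 → eax=17&31=17
halt.

4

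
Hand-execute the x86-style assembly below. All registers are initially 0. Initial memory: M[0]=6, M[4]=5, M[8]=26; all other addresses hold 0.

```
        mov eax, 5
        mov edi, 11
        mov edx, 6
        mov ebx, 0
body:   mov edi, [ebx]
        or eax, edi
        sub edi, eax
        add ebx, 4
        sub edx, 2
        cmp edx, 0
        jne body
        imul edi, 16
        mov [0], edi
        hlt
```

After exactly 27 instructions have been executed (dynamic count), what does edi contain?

-80

mov eax, 5 → eax=5
mov edi, 11 → edi=11
mov edx, 6 → edx=6
mov ebx, 0 → ebx=0
mov edi, [ebx] → edi=M[0]=6
or eax, edi → eax=5|6=7
sub edi, eax → edi=6-7=-1
add ebx, 4 → ebx=0+4=4
sub edx, 2 → edx=6-2=4
cmp edx, 0  (cmp 4,0)
jne body: taken
mov edi, [ebx] → edi=M[4]=5
or eax, edi → eax=7|5=7
sub edi, eax → edi=5-7=-2
add ebx, 4 → ebx=4+4=8
sub edx, 2 → edx=4-2=2
cmp edx, 0  (cmp 2,0)
jne body: taken
mov edi, [ebx] → edi=M[8]=26
or eax, edi → eax=7|26=31
sub edi, eax → edi=26-31=-5
add ebx, 4 → ebx=8+4=12
sub edx, 2 → edx=2-2=0
cmp edx, 0  (cmp 0,0)
jne body: not taken
imul edi, 16 → edi=(-5)*16=-80
mov [0], edi → M[0]=-80
After step 27: edi = -80.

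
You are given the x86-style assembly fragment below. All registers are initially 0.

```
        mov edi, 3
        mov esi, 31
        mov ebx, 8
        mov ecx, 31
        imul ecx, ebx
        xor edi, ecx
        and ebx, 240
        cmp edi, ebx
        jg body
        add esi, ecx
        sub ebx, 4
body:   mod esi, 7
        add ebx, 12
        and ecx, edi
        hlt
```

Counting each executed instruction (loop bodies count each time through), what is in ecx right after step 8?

248

edi=3
esi=31
ebx=8
ecx=31
ecx=31*8=248
edi=3^248=251
ebx=8&240=0
cmp edi, ebx  (cmp 251,0)
After step 8: ecx = 248.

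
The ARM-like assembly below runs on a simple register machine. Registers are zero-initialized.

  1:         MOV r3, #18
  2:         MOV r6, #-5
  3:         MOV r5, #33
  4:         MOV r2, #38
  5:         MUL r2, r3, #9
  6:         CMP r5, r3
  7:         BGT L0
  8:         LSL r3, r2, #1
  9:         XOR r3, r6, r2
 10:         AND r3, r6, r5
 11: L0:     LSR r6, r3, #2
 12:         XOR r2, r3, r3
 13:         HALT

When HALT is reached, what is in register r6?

4

after MOV r3, #18: r3=18
after MOV r6, #-5: r6=-5
after MOV r5, #33: r5=33
after MOV r2, #38: r2=38
after MUL r2, r3, #9: r2=18*9=162
CMP r5, r3  (cmp 33,18)
BGT L0: taken
after LSR r6, r3, #2: r6=18>>2=4
after XOR r2, r3, r3: r2=18^18=0
halt.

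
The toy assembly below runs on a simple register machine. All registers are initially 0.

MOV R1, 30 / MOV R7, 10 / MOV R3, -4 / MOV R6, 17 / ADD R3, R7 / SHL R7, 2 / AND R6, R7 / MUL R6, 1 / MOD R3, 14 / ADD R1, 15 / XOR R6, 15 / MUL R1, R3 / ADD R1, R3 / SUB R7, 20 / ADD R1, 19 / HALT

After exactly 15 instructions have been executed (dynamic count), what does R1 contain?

295

after MOV R1, 30: R1=30
after MOV R7, 10: R7=10
after MOV R3, -4: R3=-4
after MOV R6, 17: R6=17
after ADD R3, R7: R3=(-4)+10=6
after SHL R7, 2: R7=10<<2=40
after AND R6, R7: R6=17&40=0
after MUL R6, 1: R6=0*1=0
after MOD R3, 14: R3=6%14=6
after ADD R1, 15: R1=30+15=45
after XOR R6, 15: R6=0^15=15
after MUL R1, R3: R1=45*6=270
after ADD R1, R3: R1=270+6=276
after SUB R7, 20: R7=40-20=20
after ADD R1, 19: R1=276+19=295
After step 15: R1 = 295.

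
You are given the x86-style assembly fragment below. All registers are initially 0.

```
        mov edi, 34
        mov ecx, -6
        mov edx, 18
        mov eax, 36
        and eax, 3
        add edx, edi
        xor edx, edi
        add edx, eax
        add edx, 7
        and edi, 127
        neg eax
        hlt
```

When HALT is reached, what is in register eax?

0

mov edi, 34 → edi=34
mov ecx, -6 → ecx=-6
mov edx, 18 → edx=18
mov eax, 36 → eax=36
and eax, 3 → eax=36&3=0
add edx, edi → edx=18+34=52
xor edx, edi → edx=52^34=22
add edx, eax → edx=22+0=22
add edx, 7 → edx=22+7=29
and edi, 127 → edi=34&127=34
neg eax → eax=-(0)=0
halt.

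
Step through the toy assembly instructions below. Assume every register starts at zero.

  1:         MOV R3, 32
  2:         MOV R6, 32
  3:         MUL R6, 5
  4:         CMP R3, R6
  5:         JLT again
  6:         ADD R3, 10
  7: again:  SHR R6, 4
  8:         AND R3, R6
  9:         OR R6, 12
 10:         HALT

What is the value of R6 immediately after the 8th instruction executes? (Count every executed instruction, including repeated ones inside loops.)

14

MOV R3, 32 → R3=32
MOV R6, 32 → R6=32
MUL R6, 5 → R6=32*5=160
CMP R3, R6  (cmp 32,160)
JLT again: taken
SHR R6, 4 → R6=160>>4=10
AND R3, R6 → R3=32&10=0
OR R6, 12 → R6=10|12=14
After step 8: R6 = 14.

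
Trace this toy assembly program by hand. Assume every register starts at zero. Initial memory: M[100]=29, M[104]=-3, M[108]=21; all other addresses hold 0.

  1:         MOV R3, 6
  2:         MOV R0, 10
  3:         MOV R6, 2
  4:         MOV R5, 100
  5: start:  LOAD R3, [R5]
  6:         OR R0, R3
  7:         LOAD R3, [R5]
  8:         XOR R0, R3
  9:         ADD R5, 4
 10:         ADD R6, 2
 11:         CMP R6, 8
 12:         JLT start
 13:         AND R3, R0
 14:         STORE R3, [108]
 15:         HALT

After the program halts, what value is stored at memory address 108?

0

R3=6
R0=10
R6=2
R5=100
R3=M[100]=29
R0=10|29=31
R3=M[100]=29
R0=31^29=2
R5=100+4=104
R6=2+2=4
CMP R6, 8  (cmp 4,8)
JLT start: taken
R3=M[104]=-3
R0=2|(-3)=-1
R3=M[104]=-3
R0=(-1)^(-3)=2
R5=104+4=108
R6=4+2=6
CMP R6, 8  (cmp 6,8)
JLT start: taken
R3=M[108]=21
R0=2|21=23
R3=M[108]=21
R0=23^21=2
R5=108+4=112
R6=6+2=8
CMP R6, 8  (cmp 8,8)
JLT start: not taken
R3=21&2=0
STORE R3, [108] → M[108]=0
halt.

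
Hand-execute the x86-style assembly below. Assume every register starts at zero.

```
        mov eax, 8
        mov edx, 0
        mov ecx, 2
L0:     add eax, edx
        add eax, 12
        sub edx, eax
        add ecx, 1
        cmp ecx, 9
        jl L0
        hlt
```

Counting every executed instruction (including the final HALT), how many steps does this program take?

46

after mov eax, 8: eax=8
after mov edx, 0: edx=0
after mov ecx, 2: ecx=2
after add eax, edx: eax=8+0=8
after add eax, 12: eax=8+12=20
after sub edx, eax: edx=0-20=-20
after add ecx, 1: ecx=2+1=3
cmp ecx, 9  (cmp 3,9)
jl L0: taken
after add eax, edx: eax=20+(-20)=0
after add eax, 12: eax=0+12=12
after sub edx, eax: edx=(-20)-12=-32
after add ecx, 1: ecx=3+1=4
cmp ecx, 9  (cmp 4,9)
jl L0: taken
after add eax, edx: eax=12+(-32)=-20
after add eax, 12: eax=(-20)+12=-8
after sub edx, eax: edx=(-32)-(-8)=-24
after add ecx, 1: ecx=4+1=5
cmp ecx, 9  (cmp 5,9)
jl L0: taken
after add eax, edx: eax=(-8)+(-24)=-32
after add eax, 12: eax=(-32)+12=-20
after sub edx, eax: edx=(-24)-(-20)=-4
after add ecx, 1: ecx=5+1=6
cmp ecx, 9  (cmp 6,9)
jl L0: taken
after add eax, edx: eax=(-20)+(-4)=-24
after add eax, 12: eax=(-24)+12=-12
after sub edx, eax: edx=(-4)-(-12)=8
after add ecx, 1: ecx=6+1=7
cmp ecx, 9  (cmp 7,9)
jl L0: taken
after add eax, edx: eax=(-12)+8=-4
after add eax, 12: eax=(-4)+12=8
after sub edx, eax: edx=8-8=0
after add ecx, 1: ecx=7+1=8
cmp ecx, 9  (cmp 8,9)
jl L0: taken
after add eax, edx: eax=8+0=8
after add eax, 12: eax=8+12=20
after sub edx, eax: edx=0-20=-20
after add ecx, 1: ecx=8+1=9
cmp ecx, 9  (cmp 9,9)
jl L0: not taken
halt.
Total executed instructions: 46.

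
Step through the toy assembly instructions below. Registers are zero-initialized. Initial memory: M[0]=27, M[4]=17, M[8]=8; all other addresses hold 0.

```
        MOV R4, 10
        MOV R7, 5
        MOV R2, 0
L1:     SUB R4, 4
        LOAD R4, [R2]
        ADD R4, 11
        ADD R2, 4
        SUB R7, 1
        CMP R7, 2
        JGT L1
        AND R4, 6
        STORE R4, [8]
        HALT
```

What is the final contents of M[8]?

R4=10
R7=5
R2=0
R4=10-4=6
R4=M[0]=27
R4=27+11=38
R2=0+4=4
R7=5-1=4
CMP R7, 2  (cmp 4,2)
JGT L1: taken
R4=38-4=34
R4=M[4]=17
R4=17+11=28
R2=4+4=8
R7=4-1=3
CMP R7, 2  (cmp 3,2)
JGT L1: taken
R4=28-4=24
R4=M[8]=8
R4=8+11=19
R2=8+4=12
R7=3-1=2
CMP R7, 2  (cmp 2,2)
JGT L1: not taken
R4=19&6=2
STORE R4, [8] → M[8]=2
halt.

2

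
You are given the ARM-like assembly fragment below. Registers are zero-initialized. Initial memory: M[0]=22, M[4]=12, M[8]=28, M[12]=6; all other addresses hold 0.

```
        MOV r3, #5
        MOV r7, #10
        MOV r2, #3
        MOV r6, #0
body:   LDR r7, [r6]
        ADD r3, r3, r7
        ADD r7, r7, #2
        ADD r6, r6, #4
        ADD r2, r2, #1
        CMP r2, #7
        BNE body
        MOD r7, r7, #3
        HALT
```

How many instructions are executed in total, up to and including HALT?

MOV r3, #5 → r3=5
MOV r7, #10 → r7=10
MOV r2, #3 → r2=3
MOV r6, #0 → r6=0
LDR r7, [r6] → r7=M[0]=22
ADD r3, r3, r7 → r3=5+22=27
ADD r7, r7, #2 → r7=22+2=24
ADD r6, r6, #4 → r6=0+4=4
ADD r2, r2, #1 → r2=3+1=4
CMP r2, #7  (cmp 4,7)
BNE body: taken
LDR r7, [r6] → r7=M[4]=12
ADD r3, r3, r7 → r3=27+12=39
ADD r7, r7, #2 → r7=12+2=14
ADD r6, r6, #4 → r6=4+4=8
ADD r2, r2, #1 → r2=4+1=5
CMP r2, #7  (cmp 5,7)
BNE body: taken
LDR r7, [r6] → r7=M[8]=28
ADD r3, r3, r7 → r3=39+28=67
ADD r7, r7, #2 → r7=28+2=30
ADD r6, r6, #4 → r6=8+4=12
ADD r2, r2, #1 → r2=5+1=6
CMP r2, #7  (cmp 6,7)
BNE body: taken
LDR r7, [r6] → r7=M[12]=6
ADD r3, r3, r7 → r3=67+6=73
ADD r7, r7, #2 → r7=6+2=8
ADD r6, r6, #4 → r6=12+4=16
ADD r2, r2, #1 → r2=6+1=7
CMP r2, #7  (cmp 7,7)
BNE body: not taken
MOD r7, r7, #3 → r7=8%3=2
halt.
Total executed instructions: 34.

34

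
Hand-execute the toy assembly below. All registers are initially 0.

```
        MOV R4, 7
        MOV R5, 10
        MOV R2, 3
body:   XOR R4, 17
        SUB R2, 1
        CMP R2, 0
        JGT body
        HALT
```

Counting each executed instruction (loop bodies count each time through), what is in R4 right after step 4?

after MOV R4, 7: R4=7
after MOV R5, 10: R5=10
after MOV R2, 3: R2=3
after XOR R4, 17: R4=7^17=22
After step 4: R4 = 22.

22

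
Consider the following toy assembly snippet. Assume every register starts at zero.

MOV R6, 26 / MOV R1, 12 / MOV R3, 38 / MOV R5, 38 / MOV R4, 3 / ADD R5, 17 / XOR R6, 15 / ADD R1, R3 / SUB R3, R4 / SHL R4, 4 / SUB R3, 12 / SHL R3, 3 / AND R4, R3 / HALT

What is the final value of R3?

MOV R6, 26 → R6=26
MOV R1, 12 → R1=12
MOV R3, 38 → R3=38
MOV R5, 38 → R5=38
MOV R4, 3 → R4=3
ADD R5, 17 → R5=38+17=55
XOR R6, 15 → R6=26^15=21
ADD R1, R3 → R1=12+38=50
SUB R3, R4 → R3=38-3=35
SHL R4, 4 → R4=3<<4=48
SUB R3, 12 → R3=35-12=23
SHL R3, 3 → R3=23<<3=184
AND R4, R3 → R4=48&184=48
halt.

184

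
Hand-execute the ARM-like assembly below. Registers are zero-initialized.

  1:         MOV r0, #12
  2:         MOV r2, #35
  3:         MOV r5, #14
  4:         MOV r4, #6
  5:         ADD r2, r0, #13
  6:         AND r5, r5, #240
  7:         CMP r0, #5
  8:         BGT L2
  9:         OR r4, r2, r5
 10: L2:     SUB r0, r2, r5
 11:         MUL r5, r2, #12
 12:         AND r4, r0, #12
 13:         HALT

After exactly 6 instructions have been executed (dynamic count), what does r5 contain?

after MOV r0, #12: r0=12
after MOV r2, #35: r2=35
after MOV r5, #14: r5=14
after MOV r4, #6: r4=6
after ADD r2, r0, #13: r2=12+13=25
after AND r5, r5, #240: r5=14&240=0
After step 6: r5 = 0.

0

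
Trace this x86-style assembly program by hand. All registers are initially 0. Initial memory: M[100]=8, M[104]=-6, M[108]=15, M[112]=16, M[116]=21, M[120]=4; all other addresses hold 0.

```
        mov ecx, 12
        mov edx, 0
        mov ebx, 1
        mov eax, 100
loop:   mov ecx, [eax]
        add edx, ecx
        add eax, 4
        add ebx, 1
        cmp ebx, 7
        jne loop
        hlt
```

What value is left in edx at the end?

mov ecx, 12 → ecx=12
mov edx, 0 → edx=0
mov ebx, 1 → ebx=1
mov eax, 100 → eax=100
mov ecx, [eax] → ecx=M[100]=8
add edx, ecx → edx=0+8=8
add eax, 4 → eax=100+4=104
add ebx, 1 → ebx=1+1=2
cmp ebx, 7  (cmp 2,7)
jne loop: taken
mov ecx, [eax] → ecx=M[104]=-6
add edx, ecx → edx=8+(-6)=2
add eax, 4 → eax=104+4=108
add ebx, 1 → ebx=2+1=3
cmp ebx, 7  (cmp 3,7)
jne loop: taken
mov ecx, [eax] → ecx=M[108]=15
add edx, ecx → edx=2+15=17
add eax, 4 → eax=108+4=112
add ebx, 1 → ebx=3+1=4
cmp ebx, 7  (cmp 4,7)
jne loop: taken
mov ecx, [eax] → ecx=M[112]=16
add edx, ecx → edx=17+16=33
add eax, 4 → eax=112+4=116
add ebx, 1 → ebx=4+1=5
cmp ebx, 7  (cmp 5,7)
jne loop: taken
mov ecx, [eax] → ecx=M[116]=21
add edx, ecx → edx=33+21=54
add eax, 4 → eax=116+4=120
add ebx, 1 → ebx=5+1=6
cmp ebx, 7  (cmp 6,7)
jne loop: taken
mov ecx, [eax] → ecx=M[120]=4
add edx, ecx → edx=54+4=58
add eax, 4 → eax=120+4=124
add ebx, 1 → ebx=6+1=7
cmp ebx, 7  (cmp 7,7)
jne loop: not taken
halt.

58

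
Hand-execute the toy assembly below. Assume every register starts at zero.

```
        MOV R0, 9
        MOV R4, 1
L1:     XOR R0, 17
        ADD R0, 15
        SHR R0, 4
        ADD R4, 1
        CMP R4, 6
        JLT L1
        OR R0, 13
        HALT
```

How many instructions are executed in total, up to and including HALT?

34

after MOV R0, 9: R0=9
after MOV R4, 1: R4=1
after XOR R0, 17: R0=9^17=24
after ADD R0, 15: R0=24+15=39
after SHR R0, 4: R0=39>>4=2
after ADD R4, 1: R4=1+1=2
CMP R4, 6  (cmp 2,6)
JLT L1: taken
after XOR R0, 17: R0=2^17=19
after ADD R0, 15: R0=19+15=34
after SHR R0, 4: R0=34>>4=2
after ADD R4, 1: R4=2+1=3
CMP R4, 6  (cmp 3,6)
JLT L1: taken
after XOR R0, 17: R0=2^17=19
after ADD R0, 15: R0=19+15=34
after SHR R0, 4: R0=34>>4=2
after ADD R4, 1: R4=3+1=4
CMP R4, 6  (cmp 4,6)
JLT L1: taken
after XOR R0, 17: R0=2^17=19
after ADD R0, 15: R0=19+15=34
after SHR R0, 4: R0=34>>4=2
after ADD R4, 1: R4=4+1=5
CMP R4, 6  (cmp 5,6)
JLT L1: taken
after XOR R0, 17: R0=2^17=19
after ADD R0, 15: R0=19+15=34
after SHR R0, 4: R0=34>>4=2
after ADD R4, 1: R4=5+1=6
CMP R4, 6  (cmp 6,6)
JLT L1: not taken
after OR R0, 13: R0=2|13=15
halt.
Total executed instructions: 34.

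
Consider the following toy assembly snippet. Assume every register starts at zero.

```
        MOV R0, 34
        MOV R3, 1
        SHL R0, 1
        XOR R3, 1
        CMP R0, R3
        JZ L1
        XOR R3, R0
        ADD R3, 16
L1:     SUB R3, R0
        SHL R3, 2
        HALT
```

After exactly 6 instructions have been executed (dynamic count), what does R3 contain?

MOV R0, 34 → R0=34
MOV R3, 1 → R3=1
SHL R0, 1 → R0=34<<1=68
XOR R3, 1 → R3=1^1=0
CMP R0, R3  (cmp 68,0)
JZ L1: not taken
After step 6: R3 = 0.

0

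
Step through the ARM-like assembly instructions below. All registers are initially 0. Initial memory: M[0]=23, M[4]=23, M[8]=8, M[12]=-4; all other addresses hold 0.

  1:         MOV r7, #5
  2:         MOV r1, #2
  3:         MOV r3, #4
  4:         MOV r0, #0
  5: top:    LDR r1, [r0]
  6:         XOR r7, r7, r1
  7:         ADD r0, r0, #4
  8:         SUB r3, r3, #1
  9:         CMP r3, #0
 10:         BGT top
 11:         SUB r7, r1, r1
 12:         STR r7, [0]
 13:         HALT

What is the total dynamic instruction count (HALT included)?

31

after MOV r7, #5: r7=5
after MOV r1, #2: r1=2
after MOV r3, #4: r3=4
after MOV r0, #0: r0=0
after LDR r1, [r0]: r1=M[0]=23
after XOR r7, r7, r1: r7=5^23=18
after ADD r0, r0, #4: r0=0+4=4
after SUB r3, r3, #1: r3=4-1=3
CMP r3, #0  (cmp 3,0)
BGT top: taken
after LDR r1, [r0]: r1=M[4]=23
after XOR r7, r7, r1: r7=18^23=5
after ADD r0, r0, #4: r0=4+4=8
after SUB r3, r3, #1: r3=3-1=2
CMP r3, #0  (cmp 2,0)
BGT top: taken
after LDR r1, [r0]: r1=M[8]=8
after XOR r7, r7, r1: r7=5^8=13
after ADD r0, r0, #4: r0=8+4=12
after SUB r3, r3, #1: r3=2-1=1
CMP r3, #0  (cmp 1,0)
BGT top: taken
after LDR r1, [r0]: r1=M[12]=-4
after XOR r7, r7, r1: r7=13^(-4)=-15
after ADD r0, r0, #4: r0=12+4=16
after SUB r3, r3, #1: r3=1-1=0
CMP r3, #0  (cmp 0,0)
BGT top: not taken
after SUB r7, r1, r1: r7=(-4)-(-4)=0
STR r7, [0] → M[0]=0
halt.
Total executed instructions: 31.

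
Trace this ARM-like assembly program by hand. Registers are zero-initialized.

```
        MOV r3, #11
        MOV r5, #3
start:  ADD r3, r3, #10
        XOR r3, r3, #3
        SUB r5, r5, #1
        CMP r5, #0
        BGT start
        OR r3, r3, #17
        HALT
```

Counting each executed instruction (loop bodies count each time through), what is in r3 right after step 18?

after MOV r3, #11: r3=11
after MOV r5, #3: r5=3
after ADD r3, r3, #10: r3=11+10=21
after XOR r3, r3, #3: r3=21^3=22
after SUB r5, r5, #1: r5=3-1=2
CMP r5, #0  (cmp 2,0)
BGT start: taken
after ADD r3, r3, #10: r3=22+10=32
after XOR r3, r3, #3: r3=32^3=35
after SUB r5, r5, #1: r5=2-1=1
CMP r5, #0  (cmp 1,0)
BGT start: taken
after ADD r3, r3, #10: r3=35+10=45
after XOR r3, r3, #3: r3=45^3=46
after SUB r5, r5, #1: r5=1-1=0
CMP r5, #0  (cmp 0,0)
BGT start: not taken
after OR r3, r3, #17: r3=46|17=63
After step 18: r3 = 63.

63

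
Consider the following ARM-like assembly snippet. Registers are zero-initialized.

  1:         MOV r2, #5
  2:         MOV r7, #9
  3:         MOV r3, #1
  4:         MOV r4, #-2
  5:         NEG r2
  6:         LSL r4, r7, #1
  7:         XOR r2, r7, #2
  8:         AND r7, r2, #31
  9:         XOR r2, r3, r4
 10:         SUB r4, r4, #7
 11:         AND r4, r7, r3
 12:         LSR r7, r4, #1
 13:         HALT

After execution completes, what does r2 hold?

MOV r2, #5 → r2=5
MOV r7, #9 → r7=9
MOV r3, #1 → r3=1
MOV r4, #-2 → r4=-2
NEG r2 → r2=-(5)=-5
LSL r4, r7, #1 → r4=9<<1=18
XOR r2, r7, #2 → r2=9^2=11
AND r7, r2, #31 → r7=11&31=11
XOR r2, r3, r4 → r2=1^18=19
SUB r4, r4, #7 → r4=18-7=11
AND r4, r7, r3 → r4=11&1=1
LSR r7, r4, #1 → r7=1>>1=0
halt.

19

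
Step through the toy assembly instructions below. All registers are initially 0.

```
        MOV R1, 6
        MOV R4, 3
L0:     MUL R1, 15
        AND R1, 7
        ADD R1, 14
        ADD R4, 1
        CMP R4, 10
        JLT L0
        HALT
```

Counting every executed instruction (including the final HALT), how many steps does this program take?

45

MOV R1, 6 → R1=6
MOV R4, 3 → R4=3
MUL R1, 15 → R1=6*15=90
AND R1, 7 → R1=90&7=2
ADD R1, 14 → R1=2+14=16
ADD R4, 1 → R4=3+1=4
CMP R4, 10  (cmp 4,10)
JLT L0: taken
MUL R1, 15 → R1=16*15=240
AND R1, 7 → R1=240&7=0
ADD R1, 14 → R1=0+14=14
ADD R4, 1 → R4=4+1=5
CMP R4, 10  (cmp 5,10)
JLT L0: taken
MUL R1, 15 → R1=14*15=210
AND R1, 7 → R1=210&7=2
ADD R1, 14 → R1=2+14=16
ADD R4, 1 → R4=5+1=6
CMP R4, 10  (cmp 6,10)
JLT L0: taken
MUL R1, 15 → R1=16*15=240
AND R1, 7 → R1=240&7=0
ADD R1, 14 → R1=0+14=14
ADD R4, 1 → R4=6+1=7
CMP R4, 10  (cmp 7,10)
JLT L0: taken
MUL R1, 15 → R1=14*15=210
AND R1, 7 → R1=210&7=2
ADD R1, 14 → R1=2+14=16
ADD R4, 1 → R4=7+1=8
CMP R4, 10  (cmp 8,10)
JLT L0: taken
MUL R1, 15 → R1=16*15=240
AND R1, 7 → R1=240&7=0
ADD R1, 14 → R1=0+14=14
ADD R4, 1 → R4=8+1=9
CMP R4, 10  (cmp 9,10)
JLT L0: taken
MUL R1, 15 → R1=14*15=210
AND R1, 7 → R1=210&7=2
ADD R1, 14 → R1=2+14=16
ADD R4, 1 → R4=9+1=10
CMP R4, 10  (cmp 10,10)
JLT L0: not taken
halt.
Total executed instructions: 45.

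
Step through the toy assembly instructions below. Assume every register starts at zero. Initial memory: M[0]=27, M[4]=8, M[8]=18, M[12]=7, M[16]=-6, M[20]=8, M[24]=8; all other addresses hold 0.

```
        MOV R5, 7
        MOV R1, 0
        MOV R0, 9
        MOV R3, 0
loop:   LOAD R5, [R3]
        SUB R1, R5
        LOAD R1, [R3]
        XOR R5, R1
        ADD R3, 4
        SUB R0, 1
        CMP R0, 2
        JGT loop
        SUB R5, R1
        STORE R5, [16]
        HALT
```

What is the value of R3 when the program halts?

R5=7
R1=0
R0=9
R3=0
R5=M[0]=27
R1=0-27=-27
R1=M[0]=27
R5=27^27=0
R3=0+4=4
R0=9-1=8
CMP R0, 2  (cmp 8,2)
JGT loop: taken
R5=M[4]=8
R1=27-8=19
R1=M[4]=8
R5=8^8=0
R3=4+4=8
R0=8-1=7
CMP R0, 2  (cmp 7,2)
JGT loop: taken
R5=M[8]=18
R1=8-18=-10
R1=M[8]=18
R5=18^18=0
R3=8+4=12
R0=7-1=6
CMP R0, 2  (cmp 6,2)
JGT loop: taken
R5=M[12]=7
R1=18-7=11
R1=M[12]=7
R5=7^7=0
R3=12+4=16
R0=6-1=5
CMP R0, 2  (cmp 5,2)
JGT loop: taken
R5=M[16]=-6
R1=7-(-6)=13
R1=M[16]=-6
R5=(-6)^(-6)=0
R3=16+4=20
R0=5-1=4
CMP R0, 2  (cmp 4,2)
JGT loop: taken
R5=M[20]=8
R1=(-6)-8=-14
R1=M[20]=8
R5=8^8=0
R3=20+4=24
R0=4-1=3
CMP R0, 2  (cmp 3,2)
JGT loop: taken
R5=M[24]=8
R1=8-8=0
R1=M[24]=8
R5=8^8=0
R3=24+4=28
R0=3-1=2
CMP R0, 2  (cmp 2,2)
JGT loop: not taken
R5=0-8=-8
STORE R5, [16] → M[16]=-8
halt.

28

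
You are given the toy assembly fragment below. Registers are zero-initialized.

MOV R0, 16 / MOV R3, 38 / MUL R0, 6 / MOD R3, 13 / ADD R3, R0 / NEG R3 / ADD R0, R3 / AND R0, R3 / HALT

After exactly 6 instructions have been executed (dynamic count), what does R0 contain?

MOV R0, 16 → R0=16
MOV R3, 38 → R3=38
MUL R0, 6 → R0=16*6=96
MOD R3, 13 → R3=38%13=12
ADD R3, R0 → R3=12+96=108
NEG R3 → R3=-(108)=-108
After step 6: R0 = 96.

96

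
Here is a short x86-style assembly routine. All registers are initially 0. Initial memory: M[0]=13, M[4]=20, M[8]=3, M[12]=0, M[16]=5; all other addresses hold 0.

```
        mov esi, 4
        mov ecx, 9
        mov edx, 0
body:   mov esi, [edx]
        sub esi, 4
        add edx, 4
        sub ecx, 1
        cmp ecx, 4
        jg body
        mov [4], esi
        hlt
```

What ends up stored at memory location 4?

1

mov esi, 4 → esi=4
mov ecx, 9 → ecx=9
mov edx, 0 → edx=0
mov esi, [edx] → esi=M[0]=13
sub esi, 4 → esi=13-4=9
add edx, 4 → edx=0+4=4
sub ecx, 1 → ecx=9-1=8
cmp ecx, 4  (cmp 8,4)
jg body: taken
mov esi, [edx] → esi=M[4]=20
sub esi, 4 → esi=20-4=16
add edx, 4 → edx=4+4=8
sub ecx, 1 → ecx=8-1=7
cmp ecx, 4  (cmp 7,4)
jg body: taken
mov esi, [edx] → esi=M[8]=3
sub esi, 4 → esi=3-4=-1
add edx, 4 → edx=8+4=12
sub ecx, 1 → ecx=7-1=6
cmp ecx, 4  (cmp 6,4)
jg body: taken
mov esi, [edx] → esi=M[12]=0
sub esi, 4 → esi=0-4=-4
add edx, 4 → edx=12+4=16
sub ecx, 1 → ecx=6-1=5
cmp ecx, 4  (cmp 5,4)
jg body: taken
mov esi, [edx] → esi=M[16]=5
sub esi, 4 → esi=5-4=1
add edx, 4 → edx=16+4=20
sub ecx, 1 → ecx=5-1=4
cmp ecx, 4  (cmp 4,4)
jg body: not taken
mov [4], esi → M[4]=1
halt.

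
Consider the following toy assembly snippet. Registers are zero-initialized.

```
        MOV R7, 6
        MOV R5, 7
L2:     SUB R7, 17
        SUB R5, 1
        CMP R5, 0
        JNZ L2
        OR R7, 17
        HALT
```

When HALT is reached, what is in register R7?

-97

after MOV R7, 6: R7=6
after MOV R5, 7: R5=7
after SUB R7, 17: R7=6-17=-11
after SUB R5, 1: R5=7-1=6
CMP R5, 0  (cmp 6,0)
JNZ L2: taken
after SUB R7, 17: R7=(-11)-17=-28
after SUB R5, 1: R5=6-1=5
CMP R5, 0  (cmp 5,0)
JNZ L2: taken
after SUB R7, 17: R7=(-28)-17=-45
after SUB R5, 1: R5=5-1=4
CMP R5, 0  (cmp 4,0)
JNZ L2: taken
after SUB R7, 17: R7=(-45)-17=-62
after SUB R5, 1: R5=4-1=3
CMP R5, 0  (cmp 3,0)
JNZ L2: taken
after SUB R7, 17: R7=(-62)-17=-79
after SUB R5, 1: R5=3-1=2
CMP R5, 0  (cmp 2,0)
JNZ L2: taken
after SUB R7, 17: R7=(-79)-17=-96
after SUB R5, 1: R5=2-1=1
CMP R5, 0  (cmp 1,0)
JNZ L2: taken
after SUB R7, 17: R7=(-96)-17=-113
after SUB R5, 1: R5=1-1=0
CMP R5, 0  (cmp 0,0)
JNZ L2: not taken
after OR R7, 17: R7=(-113)|17=-97
halt.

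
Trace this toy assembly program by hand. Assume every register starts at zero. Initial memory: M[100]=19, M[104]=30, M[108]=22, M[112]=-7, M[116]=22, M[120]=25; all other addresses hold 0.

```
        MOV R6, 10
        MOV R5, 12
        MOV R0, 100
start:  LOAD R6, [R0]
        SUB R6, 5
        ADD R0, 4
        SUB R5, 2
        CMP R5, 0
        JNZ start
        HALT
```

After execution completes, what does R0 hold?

after MOV R6, 10: R6=10
after MOV R5, 12: R5=12
after MOV R0, 100: R0=100
after LOAD R6, [R0]: R6=M[100]=19
after SUB R6, 5: R6=19-5=14
after ADD R0, 4: R0=100+4=104
after SUB R5, 2: R5=12-2=10
CMP R5, 0  (cmp 10,0)
JNZ start: taken
after LOAD R6, [R0]: R6=M[104]=30
after SUB R6, 5: R6=30-5=25
after ADD R0, 4: R0=104+4=108
after SUB R5, 2: R5=10-2=8
CMP R5, 0  (cmp 8,0)
JNZ start: taken
after LOAD R6, [R0]: R6=M[108]=22
after SUB R6, 5: R6=22-5=17
after ADD R0, 4: R0=108+4=112
after SUB R5, 2: R5=8-2=6
CMP R5, 0  (cmp 6,0)
JNZ start: taken
after LOAD R6, [R0]: R6=M[112]=-7
after SUB R6, 5: R6=(-7)-5=-12
after ADD R0, 4: R0=112+4=116
after SUB R5, 2: R5=6-2=4
CMP R5, 0  (cmp 4,0)
JNZ start: taken
after LOAD R6, [R0]: R6=M[116]=22
after SUB R6, 5: R6=22-5=17
after ADD R0, 4: R0=116+4=120
after SUB R5, 2: R5=4-2=2
CMP R5, 0  (cmp 2,0)
JNZ start: taken
after LOAD R6, [R0]: R6=M[120]=25
after SUB R6, 5: R6=25-5=20
after ADD R0, 4: R0=120+4=124
after SUB R5, 2: R5=2-2=0
CMP R5, 0  (cmp 0,0)
JNZ start: not taken
halt.

124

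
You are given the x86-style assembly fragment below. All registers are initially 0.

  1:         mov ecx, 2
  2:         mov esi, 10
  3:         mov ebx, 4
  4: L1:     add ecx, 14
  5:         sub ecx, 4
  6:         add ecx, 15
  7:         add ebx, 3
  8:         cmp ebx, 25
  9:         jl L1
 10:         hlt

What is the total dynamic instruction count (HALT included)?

46

ecx=2
esi=10
ebx=4
ecx=2+14=16
ecx=16-4=12
ecx=12+15=27
ebx=4+3=7
cmp ebx, 25  (cmp 7,25)
jl L1: taken
ecx=27+14=41
ecx=41-4=37
ecx=37+15=52
ebx=7+3=10
cmp ebx, 25  (cmp 10,25)
jl L1: taken
ecx=52+14=66
ecx=66-4=62
ecx=62+15=77
ebx=10+3=13
cmp ebx, 25  (cmp 13,25)
jl L1: taken
ecx=77+14=91
ecx=91-4=87
ecx=87+15=102
ebx=13+3=16
cmp ebx, 25  (cmp 16,25)
jl L1: taken
ecx=102+14=116
ecx=116-4=112
ecx=112+15=127
ebx=16+3=19
cmp ebx, 25  (cmp 19,25)
jl L1: taken
ecx=127+14=141
ecx=141-4=137
ecx=137+15=152
ebx=19+3=22
cmp ebx, 25  (cmp 22,25)
jl L1: taken
ecx=152+14=166
ecx=166-4=162
ecx=162+15=177
ebx=22+3=25
cmp ebx, 25  (cmp 25,25)
jl L1: not taken
halt.
Total executed instructions: 46.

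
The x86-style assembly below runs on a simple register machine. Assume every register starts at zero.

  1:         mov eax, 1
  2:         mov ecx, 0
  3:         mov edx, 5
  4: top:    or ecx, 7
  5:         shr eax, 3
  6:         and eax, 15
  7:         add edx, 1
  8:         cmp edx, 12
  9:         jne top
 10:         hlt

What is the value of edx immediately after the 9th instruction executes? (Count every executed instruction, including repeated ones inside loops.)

after mov eax, 1: eax=1
after mov ecx, 0: ecx=0
after mov edx, 5: edx=5
after or ecx, 7: ecx=0|7=7
after shr eax, 3: eax=1>>3=0
after and eax, 15: eax=0&15=0
after add edx, 1: edx=5+1=6
cmp edx, 12  (cmp 6,12)
jne top: taken
After step 9: edx = 6.

6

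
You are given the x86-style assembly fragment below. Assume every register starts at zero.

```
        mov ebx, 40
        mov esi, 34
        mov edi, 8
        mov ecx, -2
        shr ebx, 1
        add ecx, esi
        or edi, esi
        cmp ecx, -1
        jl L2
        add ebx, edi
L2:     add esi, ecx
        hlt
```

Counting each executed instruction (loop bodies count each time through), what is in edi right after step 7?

mov ebx, 40 → ebx=40
mov esi, 34 → esi=34
mov edi, 8 → edi=8
mov ecx, -2 → ecx=-2
shr ebx, 1 → ebx=40>>1=20
add ecx, esi → ecx=(-2)+34=32
or edi, esi → edi=8|34=42
After step 7: edi = 42.

42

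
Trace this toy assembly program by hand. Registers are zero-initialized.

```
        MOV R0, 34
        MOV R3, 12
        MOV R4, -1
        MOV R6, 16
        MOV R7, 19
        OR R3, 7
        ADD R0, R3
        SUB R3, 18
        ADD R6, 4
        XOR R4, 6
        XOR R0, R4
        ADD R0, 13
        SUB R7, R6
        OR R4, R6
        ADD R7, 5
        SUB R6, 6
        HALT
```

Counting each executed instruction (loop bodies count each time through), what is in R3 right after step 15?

-3

after MOV R0, 34: R0=34
after MOV R3, 12: R3=12
after MOV R4, -1: R4=-1
after MOV R6, 16: R6=16
after MOV R7, 19: R7=19
after OR R3, 7: R3=12|7=15
after ADD R0, R3: R0=34+15=49
after SUB R3, 18: R3=15-18=-3
after ADD R6, 4: R6=16+4=20
after XOR R4, 6: R4=(-1)^6=-7
after XOR R0, R4: R0=49^(-7)=-56
after ADD R0, 13: R0=(-56)+13=-43
after SUB R7, R6: R7=19-20=-1
after OR R4, R6: R4=(-7)|20=-3
after ADD R7, 5: R7=(-1)+5=4
After step 15: R3 = -3.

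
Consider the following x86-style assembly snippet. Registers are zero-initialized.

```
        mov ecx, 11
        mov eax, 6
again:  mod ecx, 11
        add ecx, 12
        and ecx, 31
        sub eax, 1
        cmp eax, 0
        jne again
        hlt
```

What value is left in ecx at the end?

ecx=11
eax=6
ecx=11%11=0
ecx=0+12=12
ecx=12&31=12
eax=6-1=5
cmp eax, 0  (cmp 5,0)
jne again: taken
ecx=12%11=1
ecx=1+12=13
ecx=13&31=13
eax=5-1=4
cmp eax, 0  (cmp 4,0)
jne again: taken
ecx=13%11=2
ecx=2+12=14
ecx=14&31=14
eax=4-1=3
cmp eax, 0  (cmp 3,0)
jne again: taken
ecx=14%11=3
ecx=3+12=15
ecx=15&31=15
eax=3-1=2
cmp eax, 0  (cmp 2,0)
jne again: taken
ecx=15%11=4
ecx=4+12=16
ecx=16&31=16
eax=2-1=1
cmp eax, 0  (cmp 1,0)
jne again: taken
ecx=16%11=5
ecx=5+12=17
ecx=17&31=17
eax=1-1=0
cmp eax, 0  (cmp 0,0)
jne again: not taken
halt.

17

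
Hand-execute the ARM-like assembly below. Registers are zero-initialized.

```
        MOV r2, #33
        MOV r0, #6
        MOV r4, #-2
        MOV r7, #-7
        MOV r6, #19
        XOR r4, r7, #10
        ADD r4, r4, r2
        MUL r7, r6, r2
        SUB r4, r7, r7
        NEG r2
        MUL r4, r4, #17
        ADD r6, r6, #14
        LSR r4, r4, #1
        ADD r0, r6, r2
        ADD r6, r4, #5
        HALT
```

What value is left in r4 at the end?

after MOV r2, #33: r2=33
after MOV r0, #6: r0=6
after MOV r4, #-2: r4=-2
after MOV r7, #-7: r7=-7
after MOV r6, #19: r6=19
after XOR r4, r7, #10: r4=(-7)^10=-13
after ADD r4, r4, r2: r4=(-13)+33=20
after MUL r7, r6, r2: r7=19*33=627
after SUB r4, r7, r7: r4=627-627=0
after NEG r2: r2=-(33)=-33
after MUL r4, r4, #17: r4=0*17=0
after ADD r6, r6, #14: r6=19+14=33
after LSR r4, r4, #1: r4=0>>1=0
after ADD r0, r6, r2: r0=33+(-33)=0
after ADD r6, r4, #5: r6=0+5=5
halt.

0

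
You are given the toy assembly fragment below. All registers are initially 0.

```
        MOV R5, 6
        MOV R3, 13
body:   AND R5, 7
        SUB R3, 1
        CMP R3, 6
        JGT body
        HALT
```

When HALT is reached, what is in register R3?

MOV R5, 6 → R5=6
MOV R3, 13 → R3=13
AND R5, 7 → R5=6&7=6
SUB R3, 1 → R3=13-1=12
CMP R3, 6  (cmp 12,6)
JGT body: taken
AND R5, 7 → R5=6&7=6
SUB R3, 1 → R3=12-1=11
CMP R3, 6  (cmp 11,6)
JGT body: taken
AND R5, 7 → R5=6&7=6
SUB R3, 1 → R3=11-1=10
CMP R3, 6  (cmp 10,6)
JGT body: taken
AND R5, 7 → R5=6&7=6
SUB R3, 1 → R3=10-1=9
CMP R3, 6  (cmp 9,6)
JGT body: taken
AND R5, 7 → R5=6&7=6
SUB R3, 1 → R3=9-1=8
CMP R3, 6  (cmp 8,6)
JGT body: taken
AND R5, 7 → R5=6&7=6
SUB R3, 1 → R3=8-1=7
CMP R3, 6  (cmp 7,6)
JGT body: taken
AND R5, 7 → R5=6&7=6
SUB R3, 1 → R3=7-1=6
CMP R3, 6  (cmp 6,6)
JGT body: not taken
halt.

6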